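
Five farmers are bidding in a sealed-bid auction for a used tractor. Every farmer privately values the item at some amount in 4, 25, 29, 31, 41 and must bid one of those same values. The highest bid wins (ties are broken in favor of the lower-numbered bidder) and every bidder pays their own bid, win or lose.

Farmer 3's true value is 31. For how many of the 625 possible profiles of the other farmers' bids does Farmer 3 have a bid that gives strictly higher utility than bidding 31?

Others bid (4, 4, 4, 4): truth gives 0; bid 25 gives 6 > 0. Violating.
Others bid (4, 4, 4, 25): truth gives 0; bid 25 gives 6 > 0. Violating.
Others bid (4, 4, 4, 29): truth gives 0; bid 29 gives 2 > 0. Violating.
Others bid (4, 4, 4, 41): truth gives -31; bid 4 gives -4 > -31. Violating.
Others bid (4, 4, 4, 31): truth gives 0; no alternative beats it.
Others bid (4, 4, 25, 31): truth gives 0; no alternative beats it.
(Checking all 625 profiles: 517 have a profitable deviation, 108 do not.)

517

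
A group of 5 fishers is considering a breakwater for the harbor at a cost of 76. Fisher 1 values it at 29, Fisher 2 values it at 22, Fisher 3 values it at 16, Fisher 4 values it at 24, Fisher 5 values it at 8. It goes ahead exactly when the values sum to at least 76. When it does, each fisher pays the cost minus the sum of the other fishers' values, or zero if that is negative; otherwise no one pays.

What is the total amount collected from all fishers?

Total value 99 ≥ cost 76, so it is built.
Fisher 1: others sum to 70; max(0, 76 - 70) = 6.
Fisher 2: others sum to 77; max(0, 76 - 77) = 0.
Fisher 3: others sum to 83; max(0, 76 - 83) = 0.
Fisher 4: others sum to 75; max(0, 76 - 75) = 1.
Fisher 5: others sum to 91; max(0, 76 - 91) = 0.
Total collected = 6 + 0 + 0 + 1 + 0 = 7.

7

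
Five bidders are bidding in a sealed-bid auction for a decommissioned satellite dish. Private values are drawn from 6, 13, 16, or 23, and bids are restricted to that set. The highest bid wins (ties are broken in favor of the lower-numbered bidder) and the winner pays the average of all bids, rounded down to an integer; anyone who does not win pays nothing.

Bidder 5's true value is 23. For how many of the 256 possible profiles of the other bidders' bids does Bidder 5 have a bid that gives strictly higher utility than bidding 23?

Others bid (6, 6, 6, 6): truth gives 14; bid 13 gives 16 > 14. Violating.
Others bid (6, 6, 6, 13): truth gives 13; bid 16 gives 14 > 13. Violating.
Others bid (6, 6, 13, 6): truth gives 13; bid 16 gives 14 > 13. Violating.
Others bid (6, 6, 13, 13): truth gives 11; bid 16 gives 13 > 11. Violating.
Others bid (6, 6, 6, 16): truth gives 12; no alternative beats it.
Others bid (6, 6, 6, 23): truth gives 0; no alternative beats it.
(Checking all 256 profiles: 16 have a profitable deviation, 240 do not.)

16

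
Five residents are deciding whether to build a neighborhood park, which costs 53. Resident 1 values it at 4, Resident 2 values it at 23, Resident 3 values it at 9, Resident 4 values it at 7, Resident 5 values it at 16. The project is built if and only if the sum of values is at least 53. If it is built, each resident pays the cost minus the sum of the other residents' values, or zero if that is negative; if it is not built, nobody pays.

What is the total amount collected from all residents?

31

Total value 59 ≥ cost 53, so it is built.
Resident 1: others sum to 55; max(0, 53 - 55) = 0.
Resident 2: others sum to 36; max(0, 53 - 36) = 17.
Resident 3: others sum to 50; max(0, 53 - 50) = 3.
Resident 4: others sum to 52; max(0, 53 - 52) = 1.
Resident 5: others sum to 43; max(0, 53 - 43) = 10.
Total collected = 0 + 17 + 3 + 1 + 10 = 31.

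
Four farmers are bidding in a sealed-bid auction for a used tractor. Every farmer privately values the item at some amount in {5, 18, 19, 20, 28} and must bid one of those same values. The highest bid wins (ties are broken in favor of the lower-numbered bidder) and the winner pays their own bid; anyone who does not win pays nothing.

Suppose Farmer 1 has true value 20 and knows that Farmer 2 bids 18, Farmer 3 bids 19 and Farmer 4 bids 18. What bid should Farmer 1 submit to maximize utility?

19

Bid 5: loses, pays 0, utility 0.
Bid 18: loses, pays 0, utility 0.
Bid 19: wins, pays 19, utility 20 - 19 = 1.
Bid 20: wins, pays 20, utility 20 - 20 = 0.
Bid 28: wins, pays 28, utility 20 - 28 = -8.
The best choice is 19 with utility 1.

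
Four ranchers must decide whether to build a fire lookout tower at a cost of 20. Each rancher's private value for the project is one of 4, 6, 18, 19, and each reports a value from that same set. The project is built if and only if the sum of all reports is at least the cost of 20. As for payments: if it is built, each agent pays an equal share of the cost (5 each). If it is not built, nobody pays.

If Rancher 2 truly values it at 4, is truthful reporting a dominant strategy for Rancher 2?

Yes

Check each profile of the others' reports and compare truth against every alternative report.
Others report (4, 4, 6): truth gives 0, best alternative gives -1.
Others report (4, 6, 4): truth gives 0, best alternative gives -1.
Others report (6, 4, 4): truth gives 0, best alternative gives -1.
Others report (4, 4, 18): truth gives -1, best alternative gives -1.
Others report (4, 4, 19): truth gives -1, best alternative gives -1.
Others report (4, 6, 6): truth gives -1, best alternative gives -1.
(Remaining 58 profiles checked similarly; truth is weakly best in each.)
In every case the truthful report is at least as good as any alternative, so it is a dominant strategy.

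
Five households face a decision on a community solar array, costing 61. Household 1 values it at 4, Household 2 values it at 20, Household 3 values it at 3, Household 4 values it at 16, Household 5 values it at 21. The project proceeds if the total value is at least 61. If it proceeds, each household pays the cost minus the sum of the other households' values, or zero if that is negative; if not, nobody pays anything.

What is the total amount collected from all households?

49

Total value 64 ≥ cost 61, so it is built.
Household 1: others sum to 60; max(0, 61 - 60) = 1.
Household 2: others sum to 44; max(0, 61 - 44) = 17.
Household 3: others sum to 61; max(0, 61 - 61) = 0.
Household 4: others sum to 48; max(0, 61 - 48) = 13.
Household 5: others sum to 43; max(0, 61 - 43) = 18.
Total collected = 1 + 17 + 0 + 13 + 18 = 49.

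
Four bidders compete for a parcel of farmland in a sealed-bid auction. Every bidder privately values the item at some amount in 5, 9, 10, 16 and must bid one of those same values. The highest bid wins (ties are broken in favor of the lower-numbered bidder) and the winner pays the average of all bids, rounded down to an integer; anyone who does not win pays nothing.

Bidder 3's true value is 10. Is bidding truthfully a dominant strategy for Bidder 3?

No

Consider the case where Bidder 1 bids 5, Bidder 2 bids 10 and Bidder 4 bids 5.
Truthful bid 10: loses, pays 0, utility 0.
Bid 16 instead: wins, pays 9, utility 10 - 9 = 1.
Since 1 > 0, bidding 16 is strictly better here, so truthful bidding is not dominant.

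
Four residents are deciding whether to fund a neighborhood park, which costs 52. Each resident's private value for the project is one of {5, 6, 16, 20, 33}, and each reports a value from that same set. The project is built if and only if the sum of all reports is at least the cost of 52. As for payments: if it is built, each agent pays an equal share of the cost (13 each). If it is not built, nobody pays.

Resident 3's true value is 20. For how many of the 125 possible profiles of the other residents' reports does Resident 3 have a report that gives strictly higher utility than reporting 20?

Others report (5, 5, 16): truth gives 0; report 33 gives 7 > 0. Violating.
Others report (5, 5, 20): truth gives 0; report 33 gives 7 > 0. Violating.
Others report (5, 6, 16): truth gives 0; report 33 gives 7 > 0. Violating.
Others report (5, 6, 20): truth gives 0; report 33 gives 7 > 0. Violating.
Others report (5, 5, 5): truth gives 0; no alternative beats it.
Others report (5, 5, 6): truth gives 0; no alternative beats it.
(Checking all 125 profiles: 21 have a profitable deviation, 104 do not.)

21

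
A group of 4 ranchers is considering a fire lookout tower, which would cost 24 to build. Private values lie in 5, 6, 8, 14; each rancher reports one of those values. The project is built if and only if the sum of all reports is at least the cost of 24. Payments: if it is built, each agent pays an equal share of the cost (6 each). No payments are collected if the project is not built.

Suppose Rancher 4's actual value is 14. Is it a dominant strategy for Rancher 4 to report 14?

Yes

Check each profile of the others' reports and compare truth against every alternative report.
Others report (5, 5, 5): truth gives 8, best alternative gives 0.
Others report (5, 5, 6): truth gives 8, best alternative gives 8.
Others report (5, 5, 8): truth gives 8, best alternative gives 8.
Others report (5, 5, 14): truth gives 8, best alternative gives 8.
Others report (5, 6, 5): truth gives 8, best alternative gives 8.
Others report (5, 6, 6): truth gives 8, best alternative gives 8.
(Remaining 58 profiles checked similarly; truth is weakly best in each.)
In every case the truthful report is at least as good as any alternative, so it is a dominant strategy.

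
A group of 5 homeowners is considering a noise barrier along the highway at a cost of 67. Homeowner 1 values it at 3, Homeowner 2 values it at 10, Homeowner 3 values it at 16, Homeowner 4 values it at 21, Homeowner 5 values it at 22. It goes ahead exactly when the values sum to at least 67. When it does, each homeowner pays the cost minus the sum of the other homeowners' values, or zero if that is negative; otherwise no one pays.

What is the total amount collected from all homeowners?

Total value 72 ≥ cost 67, so it is built.
Homeowner 1: others sum to 69; max(0, 67 - 69) = 0.
Homeowner 2: others sum to 62; max(0, 67 - 62) = 5.
Homeowner 3: others sum to 56; max(0, 67 - 56) = 11.
Homeowner 4: others sum to 51; max(0, 67 - 51) = 16.
Homeowner 5: others sum to 50; max(0, 67 - 50) = 17.
Total collected = 0 + 5 + 11 + 16 + 17 = 49.

49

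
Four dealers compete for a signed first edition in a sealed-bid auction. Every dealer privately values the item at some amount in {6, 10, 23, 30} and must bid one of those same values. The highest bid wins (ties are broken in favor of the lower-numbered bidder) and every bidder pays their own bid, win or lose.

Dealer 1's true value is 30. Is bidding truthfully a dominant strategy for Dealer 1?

Consider the case where Dealer 2 bids 6, Dealer 3 bids 6 and Dealer 4 bids 6.
Truthful bid 30: wins, pays 30, utility 30 - 30 = 0.
Bid 6 instead: wins, pays 6, utility 30 - 6 = 24.
Since 24 > 0, bidding 6 is strictly better here, so truthful bidding is not dominant.

No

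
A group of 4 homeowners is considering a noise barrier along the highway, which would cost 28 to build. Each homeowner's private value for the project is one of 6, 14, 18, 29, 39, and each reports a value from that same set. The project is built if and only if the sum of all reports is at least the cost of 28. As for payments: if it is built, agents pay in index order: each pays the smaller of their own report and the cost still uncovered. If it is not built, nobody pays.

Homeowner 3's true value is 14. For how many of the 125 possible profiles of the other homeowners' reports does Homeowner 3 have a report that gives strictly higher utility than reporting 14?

Others report (6, 6, 14): truth gives 0; report 6 gives 8 > 0. Violating.
Others report (6, 6, 18): truth gives 0; report 6 gives 8 > 0. Violating.
Others report (6, 6, 29): truth gives 0; report 6 gives 8 > 0. Violating.
Others report (6, 6, 39): truth gives 0; report 6 gives 8 > 0. Violating.
Others report (6, 6, 6): truth gives 0; no alternative beats it.
Others report (6, 18, 6): truth gives 10; no alternative beats it.
(Checking all 125 profiles: 14 have a profitable deviation, 111 do not.)

14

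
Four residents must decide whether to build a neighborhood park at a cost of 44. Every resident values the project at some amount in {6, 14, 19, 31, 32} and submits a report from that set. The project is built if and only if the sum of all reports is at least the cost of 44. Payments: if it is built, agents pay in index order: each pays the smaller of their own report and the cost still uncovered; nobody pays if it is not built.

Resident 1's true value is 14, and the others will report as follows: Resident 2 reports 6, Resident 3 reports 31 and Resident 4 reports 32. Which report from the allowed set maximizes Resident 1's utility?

Report 6: project built, pays 6, utility 14 - 6 = 8.
Report 14: project built, pays 14, utility 14 - 14 = 0.
Report 19: project built, pays 19, utility 14 - 19 = -5.
Report 31: project built, pays 31, utility 14 - 31 = -17.
Report 32: project built, pays 32, utility 14 - 32 = -18.
The best choice is 6 with utility 8.

6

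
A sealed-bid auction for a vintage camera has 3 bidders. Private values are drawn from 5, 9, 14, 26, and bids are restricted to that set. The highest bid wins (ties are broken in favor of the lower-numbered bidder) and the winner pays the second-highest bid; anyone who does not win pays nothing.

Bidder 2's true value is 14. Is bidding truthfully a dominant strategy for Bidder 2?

Yes

Check each profile of the others' bids and compare truth against every alternative bid.
Others bid (5, 5): truth gives 9, best alternative gives 9.
Others bid (5, 9): truth gives 5, best alternative gives 5.
Others bid (9, 5): truth gives 5, best alternative gives 5.
Others bid (9, 9): truth gives 5, best alternative gives 5.
Others bid (5, 14): truth gives 0, best alternative gives 0.
Others bid (5, 26): truth gives 0, best alternative gives 0.
(Remaining 10 profiles checked similarly; truth is weakly best in each.)
In every case the truthful bid is at least as good as any alternative, so it is a dominant strategy.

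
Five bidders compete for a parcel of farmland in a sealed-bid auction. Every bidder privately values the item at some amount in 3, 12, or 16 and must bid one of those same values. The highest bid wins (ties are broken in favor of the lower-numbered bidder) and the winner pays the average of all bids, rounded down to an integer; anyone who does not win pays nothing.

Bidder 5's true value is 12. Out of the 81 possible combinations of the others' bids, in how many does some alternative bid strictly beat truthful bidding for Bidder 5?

Others bid (3, 3, 3, 12): truth gives 0; bid 16 gives 5 > 0. Violating.
Others bid (3, 3, 12, 3): truth gives 0; bid 16 gives 5 > 0. Violating.
Others bid (3, 3, 12, 12): truth gives 0; bid 16 gives 3 > 0. Violating.
Others bid (3, 12, 3, 3): truth gives 0; bid 16 gives 5 > 0. Violating.
Others bid (3, 3, 3, 3): truth gives 8; no alternative beats it.
Others bid (3, 3, 3, 16): truth gives 0; no alternative beats it.
(Checking all 81 profiles: 14 have a profitable deviation, 67 do not.)

14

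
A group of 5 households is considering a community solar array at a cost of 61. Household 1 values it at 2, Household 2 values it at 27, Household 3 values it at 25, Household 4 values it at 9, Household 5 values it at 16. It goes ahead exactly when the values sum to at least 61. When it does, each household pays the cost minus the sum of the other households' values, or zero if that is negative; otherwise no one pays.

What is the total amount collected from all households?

Total value 79 ≥ cost 61, so it is built.
Household 1: others sum to 77; max(0, 61 - 77) = 0.
Household 2: others sum to 52; max(0, 61 - 52) = 9.
Household 3: others sum to 54; max(0, 61 - 54) = 7.
Household 4: others sum to 70; max(0, 61 - 70) = 0.
Household 5: others sum to 63; max(0, 61 - 63) = 0.
Total collected = 0 + 9 + 7 + 0 + 0 = 16.

16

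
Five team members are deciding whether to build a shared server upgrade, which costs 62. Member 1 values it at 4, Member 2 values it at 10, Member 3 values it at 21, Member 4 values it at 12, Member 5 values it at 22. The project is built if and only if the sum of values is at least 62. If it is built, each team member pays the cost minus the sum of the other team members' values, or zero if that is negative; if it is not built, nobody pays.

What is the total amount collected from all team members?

37

Total value 69 ≥ cost 62, so it is built.
Member 1: others sum to 65; max(0, 62 - 65) = 0.
Member 2: others sum to 59; max(0, 62 - 59) = 3.
Member 3: others sum to 48; max(0, 62 - 48) = 14.
Member 4: others sum to 57; max(0, 62 - 57) = 5.
Member 5: others sum to 47; max(0, 62 - 47) = 15.
Total collected = 0 + 3 + 14 + 5 + 15 = 37.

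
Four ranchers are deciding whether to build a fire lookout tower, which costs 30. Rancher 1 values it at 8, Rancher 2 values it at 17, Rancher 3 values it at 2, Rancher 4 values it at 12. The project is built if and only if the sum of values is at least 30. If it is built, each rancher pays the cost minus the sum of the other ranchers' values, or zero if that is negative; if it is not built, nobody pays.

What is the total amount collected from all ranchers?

Total value 39 ≥ cost 30, so it is built.
Rancher 1: others sum to 31; max(0, 30 - 31) = 0.
Rancher 2: others sum to 22; max(0, 30 - 22) = 8.
Rancher 3: others sum to 37; max(0, 30 - 37) = 0.
Rancher 4: others sum to 27; max(0, 30 - 27) = 3.
Total collected = 0 + 8 + 0 + 3 = 11.

11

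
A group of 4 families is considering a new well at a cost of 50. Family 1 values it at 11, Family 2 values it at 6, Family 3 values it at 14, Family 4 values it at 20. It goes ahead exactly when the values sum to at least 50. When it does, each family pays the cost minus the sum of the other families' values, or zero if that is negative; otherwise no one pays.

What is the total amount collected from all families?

Total value 51 ≥ cost 50, so it is built.
Family 1: others sum to 40; max(0, 50 - 40) = 10.
Family 2: others sum to 45; max(0, 50 - 45) = 5.
Family 3: others sum to 37; max(0, 50 - 37) = 13.
Family 4: others sum to 31; max(0, 50 - 31) = 19.
Total collected = 10 + 5 + 13 + 19 = 47.

47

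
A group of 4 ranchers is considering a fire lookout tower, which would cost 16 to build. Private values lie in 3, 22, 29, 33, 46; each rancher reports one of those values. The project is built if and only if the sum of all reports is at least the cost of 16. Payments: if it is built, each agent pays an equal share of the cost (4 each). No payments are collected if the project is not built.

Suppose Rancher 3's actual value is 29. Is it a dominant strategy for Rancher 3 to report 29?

Yes

Check each profile of the others' reports and compare truth against every alternative report.
Others report (3, 3, 3): truth gives 25, best alternative gives 25.
Others report (3, 3, 22): truth gives 25, best alternative gives 25.
Others report (3, 3, 29): truth gives 25, best alternative gives 25.
Others report (3, 3, 33): truth gives 25, best alternative gives 25.
Others report (3, 3, 46): truth gives 25, best alternative gives 25.
Others report (3, 22, 3): truth gives 25, best alternative gives 25.
(Remaining 119 profiles checked similarly; truth is weakly best in each.)
In every case the truthful report is at least as good as any alternative, so it is a dominant strategy.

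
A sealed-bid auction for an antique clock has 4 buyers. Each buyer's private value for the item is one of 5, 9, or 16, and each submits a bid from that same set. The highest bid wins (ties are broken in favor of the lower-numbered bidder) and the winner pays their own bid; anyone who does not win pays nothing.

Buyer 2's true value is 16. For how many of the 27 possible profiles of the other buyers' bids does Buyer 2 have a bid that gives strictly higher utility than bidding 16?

Others bid (5, 5, 5): truth gives 0; bid 9 gives 7 > 0. Violating.
Others bid (5, 5, 9): truth gives 0; bid 9 gives 7 > 0. Violating.
Others bid (5, 9, 5): truth gives 0; bid 9 gives 7 > 0. Violating.
Others bid (5, 9, 9): truth gives 0; bid 9 gives 7 > 0. Violating.
Others bid (5, 5, 16): truth gives 0; no alternative beats it.
Others bid (5, 9, 16): truth gives 0; no alternative beats it.
(Checking all 27 profiles: 4 have a profitable deviation, 23 do not.)

4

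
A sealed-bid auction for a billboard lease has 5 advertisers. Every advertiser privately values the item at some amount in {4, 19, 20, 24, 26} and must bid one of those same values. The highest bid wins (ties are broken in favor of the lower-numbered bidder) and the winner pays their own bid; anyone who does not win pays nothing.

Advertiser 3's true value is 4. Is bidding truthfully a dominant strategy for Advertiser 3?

Yes

Check each profile of the others' bids and compare truth against every alternative bid.
Others bid (4, 4, 4, 4): truth gives 0, best alternative gives -15.
Others bid (4, 4, 4, 19): truth gives 0, best alternative gives -15.
Others bid (4, 4, 19, 4): truth gives 0, best alternative gives -15.
Others bid (4, 4, 19, 19): truth gives 0, best alternative gives -15.
Others bid (4, 4, 4, 20): truth gives 0, best alternative gives 0.
Others bid (4, 4, 4, 24): truth gives 0, best alternative gives 0.
(Remaining 619 profiles checked similarly; truth is weakly best in each.)
In every case the truthful bid is at least as good as any alternative, so it is a dominant strategy.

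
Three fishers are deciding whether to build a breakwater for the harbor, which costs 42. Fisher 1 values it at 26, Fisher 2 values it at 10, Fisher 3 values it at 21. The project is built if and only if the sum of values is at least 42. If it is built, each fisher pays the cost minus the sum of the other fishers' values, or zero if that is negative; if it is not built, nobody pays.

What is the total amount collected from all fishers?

Total value 57 ≥ cost 42, so it is built.
Fisher 1: others sum to 31; max(0, 42 - 31) = 11.
Fisher 2: others sum to 47; max(0, 42 - 47) = 0.
Fisher 3: others sum to 36; max(0, 42 - 36) = 6.
Total collected = 11 + 0 + 6 = 17.

17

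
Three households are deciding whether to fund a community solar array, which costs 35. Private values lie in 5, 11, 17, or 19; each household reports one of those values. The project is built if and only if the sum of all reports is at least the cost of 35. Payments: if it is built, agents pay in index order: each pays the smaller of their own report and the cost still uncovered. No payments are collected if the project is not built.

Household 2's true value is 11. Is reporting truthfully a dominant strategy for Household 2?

No

Consider the case where Household 1 reports 11 and Household 3 reports 19.
Truthful report 11: project built, pays 11, utility 11 - 11 = 0.
Report 5 instead: project built, pays 5, utility 11 - 5 = 6.
Since 6 > 0, reporting 5 is strictly better here, so truthful reporting is not dominant.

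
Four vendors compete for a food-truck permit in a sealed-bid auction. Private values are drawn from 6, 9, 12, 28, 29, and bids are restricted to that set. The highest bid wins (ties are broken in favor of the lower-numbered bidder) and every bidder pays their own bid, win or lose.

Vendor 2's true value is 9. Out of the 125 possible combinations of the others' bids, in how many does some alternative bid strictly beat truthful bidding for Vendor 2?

121

Others bid (6, 6, 12): truth gives -9; bid 12 gives -3 > -9. Violating.
Others bid (6, 6, 28): truth gives -9; bid 6 gives -6 > -9. Violating.
Others bid (6, 6, 29): truth gives -9; bid 6 gives -6 > -9. Violating.
Others bid (6, 9, 12): truth gives -9; bid 12 gives -3 > -9. Violating.
Others bid (6, 6, 6): truth gives 0; no alternative beats it.
Others bid (6, 6, 9): truth gives 0; no alternative beats it.
(Checking all 125 profiles: 121 have a profitable deviation, 4 do not.)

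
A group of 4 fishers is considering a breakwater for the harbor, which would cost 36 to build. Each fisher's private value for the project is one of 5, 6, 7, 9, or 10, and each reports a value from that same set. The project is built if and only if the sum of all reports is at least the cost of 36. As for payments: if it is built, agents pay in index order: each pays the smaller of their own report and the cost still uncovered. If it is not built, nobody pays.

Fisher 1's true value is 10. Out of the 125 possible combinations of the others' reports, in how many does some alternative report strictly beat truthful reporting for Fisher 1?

11

Others report (7, 10, 10): truth gives 0; report 9 gives 1 > 0. Violating.
Others report (9, 9, 9): truth gives 0; report 9 gives 1 > 0. Violating.
Others report (9, 9, 10): truth gives 0; report 9 gives 1 > 0. Violating.
Others report (9, 10, 9): truth gives 0; report 9 gives 1 > 0. Violating.
Others report (5, 5, 5): truth gives 0; no alternative beats it.
Others report (5, 5, 6): truth gives 0; no alternative beats it.
(Checking all 125 profiles: 11 have a profitable deviation, 114 do not.)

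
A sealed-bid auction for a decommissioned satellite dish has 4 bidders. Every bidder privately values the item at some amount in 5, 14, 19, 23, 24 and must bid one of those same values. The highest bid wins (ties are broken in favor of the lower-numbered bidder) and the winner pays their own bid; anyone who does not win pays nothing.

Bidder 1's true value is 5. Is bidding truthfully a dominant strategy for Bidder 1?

Check each profile of the others' bids and compare truth against every alternative bid.
Others bid (5, 5, 5): truth gives 0, best alternative gives -9.
Others bid (5, 5, 14): truth gives 0, best alternative gives -9.
Others bid (5, 14, 5): truth gives 0, best alternative gives -9.
Others bid (5, 14, 14): truth gives 0, best alternative gives -9.
Others bid (14, 5, 5): truth gives 0, best alternative gives -9.
Others bid (14, 5, 14): truth gives 0, best alternative gives -9.
(Remaining 119 profiles checked similarly; truth is weakly best in each.)
In every case the truthful bid is at least as good as any alternative, so it is a dominant strategy.

Yes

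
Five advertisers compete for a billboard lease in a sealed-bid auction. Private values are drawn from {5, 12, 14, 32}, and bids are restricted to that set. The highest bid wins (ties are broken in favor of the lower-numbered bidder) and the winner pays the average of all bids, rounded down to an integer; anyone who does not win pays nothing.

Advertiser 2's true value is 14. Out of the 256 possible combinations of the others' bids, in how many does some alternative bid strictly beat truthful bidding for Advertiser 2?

8

Others bid (5, 5, 5, 12): truth gives 6; bid 12 gives 7 > 6. Violating.
Others bid (5, 5, 12, 5): truth gives 6; bid 12 gives 7 > 6. Violating.
Others bid (5, 12, 5, 5): truth gives 6; bid 12 gives 7 > 6. Violating.
Others bid (5, 12, 12, 12): truth gives 3; bid 12 gives 4 > 3. Violating.
Others bid (5, 5, 5, 5): truth gives 8; no alternative beats it.
Others bid (5, 5, 5, 14): truth gives 6; no alternative beats it.
(Checking all 256 profiles: 8 have a profitable deviation, 248 do not.)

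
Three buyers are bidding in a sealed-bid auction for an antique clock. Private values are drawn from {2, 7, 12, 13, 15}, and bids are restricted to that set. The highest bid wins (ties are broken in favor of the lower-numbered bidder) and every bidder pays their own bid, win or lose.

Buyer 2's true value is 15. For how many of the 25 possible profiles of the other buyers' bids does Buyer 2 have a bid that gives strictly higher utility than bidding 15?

Others bid (2, 2): truth gives 0; bid 7 gives 8 > 0. Violating.
Others bid (2, 7): truth gives 0; bid 7 gives 8 > 0. Violating.
Others bid (2, 12): truth gives 0; bid 12 gives 3 > 0. Violating.
Others bid (2, 13): truth gives 0; bid 13 gives 2 > 0. Violating.
Others bid (2, 15): truth gives 0; no alternative beats it.
Others bid (7, 15): truth gives 0; no alternative beats it.
(Checking all 25 profiles: 17 have a profitable deviation, 8 do not.)

17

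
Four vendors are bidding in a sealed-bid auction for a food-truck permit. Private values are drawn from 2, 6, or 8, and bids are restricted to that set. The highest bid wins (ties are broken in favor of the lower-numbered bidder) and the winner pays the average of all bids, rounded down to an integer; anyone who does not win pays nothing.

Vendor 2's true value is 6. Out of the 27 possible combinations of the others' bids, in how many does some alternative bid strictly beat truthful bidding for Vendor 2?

Others bid (2, 2, 8): truth gives 0; bid 8 gives 1 > 0. Violating.
Others bid (2, 8, 2): truth gives 0; bid 8 gives 1 > 0. Violating.
Others bid (6, 2, 2): truth gives 0; bid 8 gives 2 > 0. Violating.
Others bid (6, 2, 6): truth gives 0; bid 8 gives 1 > 0. Violating.
Others bid (2, 2, 2): truth gives 3; no alternative beats it.
Others bid (2, 2, 6): truth gives 2; no alternative beats it.
(Checking all 27 profiles: 5 have a profitable deviation, 22 do not.)

5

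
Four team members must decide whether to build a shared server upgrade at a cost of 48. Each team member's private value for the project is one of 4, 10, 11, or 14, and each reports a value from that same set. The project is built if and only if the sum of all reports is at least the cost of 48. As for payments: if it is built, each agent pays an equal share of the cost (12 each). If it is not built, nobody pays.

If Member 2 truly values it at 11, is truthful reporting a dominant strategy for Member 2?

No

Consider the case where Member 1 reports 10, Member 3 reports 14 and Member 4 reports 14.
Truthful report 11: project built, pays 12, utility 11 - 12 = -1.
Report 4 instead: project not built, utility 0.
Since 0 > -1, reporting 4 is strictly better here, so truthful reporting is not dominant.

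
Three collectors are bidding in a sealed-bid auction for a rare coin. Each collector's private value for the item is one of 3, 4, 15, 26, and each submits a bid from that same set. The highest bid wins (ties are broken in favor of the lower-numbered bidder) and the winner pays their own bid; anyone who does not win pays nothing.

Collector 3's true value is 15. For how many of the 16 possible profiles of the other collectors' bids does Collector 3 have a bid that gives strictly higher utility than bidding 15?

Others bid (3, 3): truth gives 0; bid 4 gives 11 > 0. Violating.
Others bid (3, 4): truth gives 0; no alternative beats it.
Others bid (3, 15): truth gives 0; no alternative beats it.
(Checking all 16 profiles: 1 has a profitable deviation, 15 do not.)

1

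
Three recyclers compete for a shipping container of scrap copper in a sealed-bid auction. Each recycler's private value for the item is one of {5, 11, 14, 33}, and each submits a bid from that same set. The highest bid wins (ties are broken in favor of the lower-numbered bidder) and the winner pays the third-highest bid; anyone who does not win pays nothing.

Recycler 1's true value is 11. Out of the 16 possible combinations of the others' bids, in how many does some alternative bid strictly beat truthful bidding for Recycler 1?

4

Others bid (5, 14): truth gives 0; bid 14 gives 6 > 0. Violating.
Others bid (5, 33): truth gives 0; bid 33 gives 6 > 0. Violating.
Others bid (14, 5): truth gives 0; bid 14 gives 6 > 0. Violating.
Others bid (33, 5): truth gives 0; bid 33 gives 6 > 0. Violating.
Others bid (5, 5): truth gives 6; no alternative beats it.
Others bid (5, 11): truth gives 6; no alternative beats it.
(Checking all 16 profiles: 4 have a profitable deviation, 12 do not.)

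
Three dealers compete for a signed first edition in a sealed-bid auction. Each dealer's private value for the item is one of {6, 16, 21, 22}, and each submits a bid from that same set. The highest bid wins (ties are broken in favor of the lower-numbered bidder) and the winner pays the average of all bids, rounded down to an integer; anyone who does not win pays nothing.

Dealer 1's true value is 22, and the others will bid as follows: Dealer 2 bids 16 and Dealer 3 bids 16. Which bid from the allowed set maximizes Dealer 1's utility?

Bid 6: loses, pays 0, utility 0.
Bid 16: wins, pays 16, utility 22 - 16 = 6.
Bid 21: wins, pays 17, utility 22 - 17 = 5.
Bid 22: wins, pays 18, utility 22 - 18 = 4.
The best choice is 16 with utility 6.

16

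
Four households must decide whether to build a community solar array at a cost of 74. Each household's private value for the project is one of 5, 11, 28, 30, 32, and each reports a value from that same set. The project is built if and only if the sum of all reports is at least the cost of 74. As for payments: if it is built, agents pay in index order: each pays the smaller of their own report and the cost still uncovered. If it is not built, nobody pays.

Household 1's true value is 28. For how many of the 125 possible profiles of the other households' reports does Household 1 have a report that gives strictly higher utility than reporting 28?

78

Others report (5, 28, 30): truth gives 0; report 11 gives 17 > 0. Violating.
Others report (5, 28, 32): truth gives 0; report 11 gives 17 > 0. Violating.
Others report (5, 30, 28): truth gives 0; report 11 gives 17 > 0. Violating.
Others report (5, 30, 30): truth gives 0; report 11 gives 17 > 0. Violating.
Others report (5, 5, 5): truth gives 0; no alternative beats it.
Others report (5, 5, 11): truth gives 0; no alternative beats it.
(Checking all 125 profiles: 78 have a profitable deviation, 47 do not.)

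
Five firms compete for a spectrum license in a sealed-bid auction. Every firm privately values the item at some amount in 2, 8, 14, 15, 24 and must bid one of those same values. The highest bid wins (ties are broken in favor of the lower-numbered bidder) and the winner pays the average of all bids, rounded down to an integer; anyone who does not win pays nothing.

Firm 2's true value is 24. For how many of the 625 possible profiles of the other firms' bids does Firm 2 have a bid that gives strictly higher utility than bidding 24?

Others bid (2, 2, 2, 2): truth gives 18; bid 8 gives 21 > 18. Violating.
Others bid (2, 2, 2, 8): truth gives 17; bid 8 gives 20 > 17. Violating.
Others bid (2, 2, 2, 14): truth gives 16; bid 14 gives 18 > 16. Violating.
Others bid (2, 2, 2, 15): truth gives 15; bid 15 gives 17 > 15. Violating.
Others bid (2, 2, 2, 24): truth gives 14; no alternative beats it.
Others bid (2, 2, 8, 24): truth gives 12; no alternative beats it.
(Checking all 625 profiles: 192 have a profitable deviation, 433 do not.)

192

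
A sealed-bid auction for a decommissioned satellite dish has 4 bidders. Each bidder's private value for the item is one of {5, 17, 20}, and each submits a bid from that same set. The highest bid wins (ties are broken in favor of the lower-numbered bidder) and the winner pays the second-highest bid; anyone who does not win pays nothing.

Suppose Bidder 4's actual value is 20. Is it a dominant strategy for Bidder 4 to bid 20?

Yes

Check each profile of the others' bids and compare truth against every alternative bid.
Others bid (5, 5, 17): truth gives 3, best alternative gives 0.
Others bid (5, 17, 5): truth gives 3, best alternative gives 0.
Others bid (5, 17, 17): truth gives 3, best alternative gives 0.
Others bid (17, 5, 5): truth gives 3, best alternative gives 0.
Others bid (17, 5, 17): truth gives 3, best alternative gives 0.
Others bid (17, 17, 5): truth gives 3, best alternative gives 0.
(Remaining 21 profiles checked similarly; truth is weakly best in each.)
In every case the truthful bid is at least as good as any alternative, so it is a dominant strategy.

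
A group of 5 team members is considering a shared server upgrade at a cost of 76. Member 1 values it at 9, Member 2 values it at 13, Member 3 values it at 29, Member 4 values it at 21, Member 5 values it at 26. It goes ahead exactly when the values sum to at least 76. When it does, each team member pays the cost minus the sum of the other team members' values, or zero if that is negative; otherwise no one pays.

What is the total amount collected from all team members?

Total value 98 ≥ cost 76, so it is built.
Member 1: others sum to 89; max(0, 76 - 89) = 0.
Member 2: others sum to 85; max(0, 76 - 85) = 0.
Member 3: others sum to 69; max(0, 76 - 69) = 7.
Member 4: others sum to 77; max(0, 76 - 77) = 0.
Member 5: others sum to 72; max(0, 76 - 72) = 4.
Total collected = 0 + 0 + 7 + 0 + 4 = 11.

11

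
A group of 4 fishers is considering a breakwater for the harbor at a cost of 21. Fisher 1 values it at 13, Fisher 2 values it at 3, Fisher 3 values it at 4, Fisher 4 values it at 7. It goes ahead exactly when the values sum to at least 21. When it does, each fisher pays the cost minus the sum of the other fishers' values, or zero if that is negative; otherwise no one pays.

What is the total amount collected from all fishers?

8

Total value 27 ≥ cost 21, so it is built.
Fisher 1: others sum to 14; max(0, 21 - 14) = 7.
Fisher 2: others sum to 24; max(0, 21 - 24) = 0.
Fisher 3: others sum to 23; max(0, 21 - 23) = 0.
Fisher 4: others sum to 20; max(0, 21 - 20) = 1.
Total collected = 7 + 0 + 0 + 1 = 8.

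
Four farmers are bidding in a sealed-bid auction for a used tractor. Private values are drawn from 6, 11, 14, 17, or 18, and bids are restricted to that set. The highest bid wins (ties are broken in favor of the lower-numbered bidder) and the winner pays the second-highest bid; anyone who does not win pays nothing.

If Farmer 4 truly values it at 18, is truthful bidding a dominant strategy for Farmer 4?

Yes

Check each profile of the others' bids and compare truth against every alternative bid.
Others bid (6, 6, 17): truth gives 1, best alternative gives 0.
Others bid (6, 11, 17): truth gives 1, best alternative gives 0.
Others bid (6, 14, 17): truth gives 1, best alternative gives 0.
Others bid (6, 17, 6): truth gives 1, best alternative gives 0.
Others bid (6, 17, 11): truth gives 1, best alternative gives 0.
Others bid (6, 17, 14): truth gives 1, best alternative gives 0.
(Remaining 119 profiles checked similarly; truth is weakly best in each.)
In every case the truthful bid is at least as good as any alternative, so it is a dominant strategy.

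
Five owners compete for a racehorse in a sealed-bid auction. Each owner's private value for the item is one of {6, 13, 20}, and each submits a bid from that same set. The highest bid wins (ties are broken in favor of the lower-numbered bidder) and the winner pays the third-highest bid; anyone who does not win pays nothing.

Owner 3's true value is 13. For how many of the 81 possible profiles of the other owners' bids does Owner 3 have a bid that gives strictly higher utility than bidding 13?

4

Others bid (6, 6, 6, 20): truth gives 0; bid 20 gives 7 > 0. Violating.
Others bid (6, 6, 20, 6): truth gives 0; bid 20 gives 7 > 0. Violating.
Others bid (6, 13, 6, 6): truth gives 0; bid 20 gives 7 > 0. Violating.
Others bid (13, 6, 6, 6): truth gives 0; bid 20 gives 7 > 0. Violating.
Others bid (6, 6, 6, 6): truth gives 7; no alternative beats it.
Others bid (6, 6, 6, 13): truth gives 7; no alternative beats it.
(Checking all 81 profiles: 4 have a profitable deviation, 77 do not.)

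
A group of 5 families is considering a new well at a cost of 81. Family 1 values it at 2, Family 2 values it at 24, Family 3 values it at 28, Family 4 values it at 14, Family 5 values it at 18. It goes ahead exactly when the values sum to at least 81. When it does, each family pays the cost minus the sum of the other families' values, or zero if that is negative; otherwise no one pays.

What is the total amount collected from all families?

64

Total value 86 ≥ cost 81, so it is built.
Family 1: others sum to 84; max(0, 81 - 84) = 0.
Family 2: others sum to 62; max(0, 81 - 62) = 19.
Family 3: others sum to 58; max(0, 81 - 58) = 23.
Family 4: others sum to 72; max(0, 81 - 72) = 9.
Family 5: others sum to 68; max(0, 81 - 68) = 13.
Total collected = 0 + 19 + 23 + 9 + 13 = 64.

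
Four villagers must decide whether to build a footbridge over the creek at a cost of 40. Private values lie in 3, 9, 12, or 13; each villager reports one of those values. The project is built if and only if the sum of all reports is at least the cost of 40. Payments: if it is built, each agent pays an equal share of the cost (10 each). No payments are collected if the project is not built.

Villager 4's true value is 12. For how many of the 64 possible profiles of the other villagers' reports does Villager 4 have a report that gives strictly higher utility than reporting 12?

Others report (3, 12, 12): truth gives 0; report 13 gives 2 > 0. Violating.
Others report (9, 9, 9): truth gives 0; report 13 gives 2 > 0. Violating.
Others report (12, 3, 12): truth gives 0; report 13 gives 2 > 0. Violating.
Others report (12, 12, 3): truth gives 0; report 13 gives 2 > 0. Violating.
Others report (3, 3, 3): truth gives 0; no alternative beats it.
Others report (3, 3, 9): truth gives 0; no alternative beats it.
(Checking all 64 profiles: 4 have a profitable deviation, 60 do not.)

4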